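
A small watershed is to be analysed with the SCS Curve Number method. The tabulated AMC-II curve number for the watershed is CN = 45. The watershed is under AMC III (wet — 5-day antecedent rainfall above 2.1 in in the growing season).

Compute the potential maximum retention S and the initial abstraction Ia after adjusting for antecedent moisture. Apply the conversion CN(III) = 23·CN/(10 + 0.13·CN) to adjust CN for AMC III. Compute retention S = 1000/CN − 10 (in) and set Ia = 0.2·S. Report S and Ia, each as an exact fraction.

CN(III) from CN(II)=45: (23·45)/(10 + 0.13·45) = 20700/317 ≈ 65.300
Max retention: S = 1000/(20700/317) − 10 = 1100/207 in (≈ 5.314 in)
Initial abstraction Ia = S/5 = (1100/207)/5 = 220/207 ≈ 1.063 in

S = 1100/207 in ≈ 5.314 in; Ia = 220/207 in ≈ 1.063 in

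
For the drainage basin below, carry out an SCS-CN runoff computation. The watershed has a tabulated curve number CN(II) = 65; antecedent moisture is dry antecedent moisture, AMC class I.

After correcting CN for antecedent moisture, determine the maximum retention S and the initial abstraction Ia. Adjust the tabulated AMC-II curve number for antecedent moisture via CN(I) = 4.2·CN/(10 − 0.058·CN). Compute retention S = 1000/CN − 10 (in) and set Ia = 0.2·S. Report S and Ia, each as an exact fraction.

CN(I) from CN(II)=65: (4.2·65)/(10 − 0.058·65) = 3900/89 ≈ 43.820
Max retention: S = 1000/(3900/89) − 10 = 500/39 in (≈ 12.821 in)
Ia = 0.2S: 0.2·12.821 = 2.564 in (exactly 100/39)

S = 500/39 in ≈ 12.821 in; Ia = 100/39 in ≈ 2.564 in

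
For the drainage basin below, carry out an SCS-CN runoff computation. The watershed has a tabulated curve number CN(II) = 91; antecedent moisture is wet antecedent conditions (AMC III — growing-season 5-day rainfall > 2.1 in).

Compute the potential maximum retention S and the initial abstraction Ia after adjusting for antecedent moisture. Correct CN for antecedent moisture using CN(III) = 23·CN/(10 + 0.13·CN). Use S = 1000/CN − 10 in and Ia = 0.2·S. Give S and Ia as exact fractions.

S = 900/2093 in ≈ 0.430 in; Ia = 180/2093 in ≈ 0.086 in

Wet (AMC III): CN(III) = 23·91/(10 + 0.13·91) = 2093/(2183/100) = 209300/2183 ≈ 95.877
Max retention: S = 1000/(209300/2183) − 10 = 900/2093 in (≈ 0.430 in)
Ia = 0.2S: 0.2·0.430 = 0.086 in (exactly 180/2093)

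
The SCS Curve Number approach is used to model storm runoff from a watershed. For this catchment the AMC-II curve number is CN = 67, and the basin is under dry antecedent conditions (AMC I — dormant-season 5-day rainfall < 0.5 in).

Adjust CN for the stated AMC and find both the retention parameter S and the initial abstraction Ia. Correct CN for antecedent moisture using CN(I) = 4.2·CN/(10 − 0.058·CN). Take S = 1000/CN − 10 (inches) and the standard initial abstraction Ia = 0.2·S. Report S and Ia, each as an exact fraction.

S = 5500/469 in ≈ 11.727 in; Ia = 1100/469 in ≈ 2.345 in

Dry (AMC I): CN(I) = 4.2·67/(10 − 0.058·67) = (1407/5)/(3057/500) = 46900/1019 ≈ 46.026
Max retention: S = 1000/(46900/1019) − 10 = 5500/469 in (≈ 11.727 in)
Initial abstraction Ia = S/5 = (5500/469)/5 = 1100/469 ≈ 2.345 in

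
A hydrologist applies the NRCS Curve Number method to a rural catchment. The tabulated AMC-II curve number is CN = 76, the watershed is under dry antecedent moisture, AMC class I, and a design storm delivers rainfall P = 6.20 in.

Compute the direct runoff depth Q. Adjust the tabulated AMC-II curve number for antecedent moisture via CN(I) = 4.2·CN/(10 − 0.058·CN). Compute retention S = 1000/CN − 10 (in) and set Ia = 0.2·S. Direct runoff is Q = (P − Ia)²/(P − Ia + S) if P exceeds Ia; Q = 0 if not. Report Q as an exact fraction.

CN(I) from CN(II)=76: (4.2·76)/(10 − 0.058·76) = 13300/233 ≈ 57.082
Retention S: 1000/CN − 10 with CN=57.082 → S = 1000/133 ≈ 7.519 in
Initial abstraction Ia = S/5 = (1000/133)/5 = 200/133 ≈ 1.504 in
Excess rainfall: 6.200 − 1.504 = 4.696 in; P > Ia so Q > 0
Runoff Q = (P−Ia)²/(P−Ia+S) = (4.696)²/(4.696+7.519) = 9753129/5401795 ≈ 1.806 in

Q = 9753129/5401795 in ≈ 1.806 in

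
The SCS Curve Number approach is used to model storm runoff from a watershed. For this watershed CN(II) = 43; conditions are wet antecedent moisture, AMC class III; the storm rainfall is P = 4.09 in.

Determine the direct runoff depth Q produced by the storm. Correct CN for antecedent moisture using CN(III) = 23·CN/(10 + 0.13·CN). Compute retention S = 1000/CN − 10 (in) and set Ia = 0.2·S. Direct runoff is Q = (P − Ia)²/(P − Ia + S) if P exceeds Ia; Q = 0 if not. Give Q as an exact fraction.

Q = 84390831001/85103548900 in ≈ 0.992 in

Adjust CN=43 to AMC III: 23·43/(10 + 0.13·43) → 989 ÷ (1559/100) = 98900/1559 ≈ 63.438
Max retention: S = 1000/(98900/1559) − 10 = 5700/989 in (≈ 5.763 in)
Initial abstraction Ia = S/5 = (5700/989)/5 = 1140/989 ≈ 1.153 in
Since P=4.090 > Ia=1.153: effective rainfall P−Ia = 290501/98900 in
Q = (290501/98900)²/((290501/98900) + 5700/989) = (84390831001/9781210000)/(860501/98900) = 84390831001/85103548900 in ≈ 0.992 in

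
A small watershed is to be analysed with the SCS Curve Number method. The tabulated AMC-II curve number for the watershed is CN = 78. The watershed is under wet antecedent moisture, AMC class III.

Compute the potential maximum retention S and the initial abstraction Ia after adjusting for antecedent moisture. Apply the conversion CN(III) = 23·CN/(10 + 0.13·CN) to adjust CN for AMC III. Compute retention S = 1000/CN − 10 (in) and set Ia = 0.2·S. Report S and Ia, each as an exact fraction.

CN(III) from CN(II)=78: (23·78)/(10 + 0.13·78) = 89700/1007 ≈ 89.076
Retention S: 1000/CN − 10 with CN=89.076 → S = 1100/897 ≈ 1.226 in
Ia = 0.2S: 0.2·1.226 = 0.245 in (exactly 220/897)

S = 1100/897 in ≈ 1.226 in; Ia = 220/897 in ≈ 0.245 in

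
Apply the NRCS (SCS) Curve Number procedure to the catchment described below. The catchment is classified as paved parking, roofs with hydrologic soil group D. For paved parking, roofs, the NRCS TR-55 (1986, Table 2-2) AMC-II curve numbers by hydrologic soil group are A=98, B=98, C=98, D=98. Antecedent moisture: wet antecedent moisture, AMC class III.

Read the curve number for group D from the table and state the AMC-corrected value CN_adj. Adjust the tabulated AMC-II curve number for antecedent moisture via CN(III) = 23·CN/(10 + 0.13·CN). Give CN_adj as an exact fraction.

NRCS table: paved parking, roofs, soil group D → CN(II) = 98
Adjust CN=98 to AMC III: 23·98/(10 + 0.13·98) → 2254 ÷ (1137/50) = 112700/1137 ≈ 99.120

CN_adj = 112700/1137 ≈ 99.120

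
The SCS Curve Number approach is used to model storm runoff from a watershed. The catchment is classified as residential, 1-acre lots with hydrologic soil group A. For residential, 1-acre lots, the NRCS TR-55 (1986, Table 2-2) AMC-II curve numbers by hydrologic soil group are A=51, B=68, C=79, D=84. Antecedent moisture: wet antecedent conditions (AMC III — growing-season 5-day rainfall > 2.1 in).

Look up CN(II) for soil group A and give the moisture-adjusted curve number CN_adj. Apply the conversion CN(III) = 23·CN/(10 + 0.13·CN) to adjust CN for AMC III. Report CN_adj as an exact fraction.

CN_adj = 117300/1663 ≈ 70.535

NRCS table: residential, 1-acre lots, soil group A → CN(II) = 51
CN(III) from CN(II)=51: (23·51)/(10 + 0.13·51) = 117300/1663 ≈ 70.535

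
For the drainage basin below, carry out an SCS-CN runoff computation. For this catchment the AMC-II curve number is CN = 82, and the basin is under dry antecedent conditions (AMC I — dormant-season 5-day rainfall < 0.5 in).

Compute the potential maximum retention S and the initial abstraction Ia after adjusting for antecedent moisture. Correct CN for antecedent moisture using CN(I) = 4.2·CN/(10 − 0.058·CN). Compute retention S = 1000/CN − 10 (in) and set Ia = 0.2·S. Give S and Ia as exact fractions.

Adjust CN=82 to AMC I: 4.2·82/(10 − 0.058·82) → (1722/5) ÷ (1311/250) = 28700/437 ≈ 65.675
Max retention: S = 1000/(28700/437) − 10 = 1500/287 in (≈ 5.226 in)
Ia = 0.2·(1500/287) = 300/287 in ≈ 1.045 in

S = 1500/287 in ≈ 5.226 in; Ia = 300/287 in ≈ 1.045 in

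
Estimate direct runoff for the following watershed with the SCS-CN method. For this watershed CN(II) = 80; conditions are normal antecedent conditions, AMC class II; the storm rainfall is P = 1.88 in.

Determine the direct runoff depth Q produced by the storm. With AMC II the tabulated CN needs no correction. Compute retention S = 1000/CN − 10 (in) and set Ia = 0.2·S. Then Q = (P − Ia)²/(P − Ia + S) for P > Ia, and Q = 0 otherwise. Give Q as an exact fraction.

AMC II — tabulated CN = 80 applies directly.
Retention S: 1000/CN − 10 with CN=80.000 → S = 5/2 ≈ 2.500 in
Initial abstraction Ia = S/5 = (5/2)/5 = 1/2 ≈ 0.500 in
Excess rainfall: 1.880 − 0.500 = 1.380 in; P > Ia so Q > 0
Q = (69/50)²/((69/50) + 5/2) = (4761/2500)/(97/25) = 4761/9700 in ≈ 0.491 in

Q = 4761/9700 in ≈ 0.491 in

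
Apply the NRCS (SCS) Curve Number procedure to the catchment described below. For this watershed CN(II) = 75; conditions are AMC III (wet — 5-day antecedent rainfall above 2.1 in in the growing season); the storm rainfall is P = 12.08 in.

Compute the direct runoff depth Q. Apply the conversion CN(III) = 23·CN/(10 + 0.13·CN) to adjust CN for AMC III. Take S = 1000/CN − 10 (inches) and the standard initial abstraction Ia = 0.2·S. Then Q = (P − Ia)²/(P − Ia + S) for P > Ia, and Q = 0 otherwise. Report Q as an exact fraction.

Q = 206817122/19697775 in ≈ 10.500 in

Adjust CN=75 to AMC III: 23·75/(10 + 0.13·75) → 1725 ÷ (79/4) = 6900/79 ≈ 87.342
Retention S: 1000/CN − 10 with CN=87.342 → S = 100/69 ≈ 1.449 in
Ia = 0.2S: 0.2·1.449 = 0.290 in (exactly 20/69)
Since P=12.080 > Ia=0.290: effective rainfall P−Ia = 20338/1725 in
Q = (20338/1725)²/((20338/1725) + 100/69) = (413634244/2975625)/(22838/1725) = 206817122/19697775 in ≈ 10.500 in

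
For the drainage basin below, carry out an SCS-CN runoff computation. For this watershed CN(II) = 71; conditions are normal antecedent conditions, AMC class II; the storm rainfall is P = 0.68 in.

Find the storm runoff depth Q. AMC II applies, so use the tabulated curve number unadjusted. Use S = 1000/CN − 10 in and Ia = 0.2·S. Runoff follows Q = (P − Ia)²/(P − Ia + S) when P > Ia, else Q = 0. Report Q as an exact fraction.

Average conditions: CN = 71 (no AMC adjustment).
Retention S: 1000/CN − 10 with CN=71.000 → S = 290/71 ≈ 4.085 in
Initial abstraction Ia = S/5 = (290/71)/5 = 58/71 ≈ 0.817 in
P = 0.680 ≤ Ia = 0.817 in: entire storm abstracted, Q = 0.

Q = 0 in ≈ 0.000 in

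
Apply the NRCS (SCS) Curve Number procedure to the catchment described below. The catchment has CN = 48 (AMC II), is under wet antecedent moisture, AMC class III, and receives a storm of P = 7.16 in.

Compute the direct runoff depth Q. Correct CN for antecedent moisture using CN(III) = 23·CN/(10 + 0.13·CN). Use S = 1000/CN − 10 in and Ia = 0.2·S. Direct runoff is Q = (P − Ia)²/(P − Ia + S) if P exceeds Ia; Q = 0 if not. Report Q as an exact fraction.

Q = 115047076/32517975 in ≈ 3.538 in

CN(III) from CN(II)=48: (23·48)/(10 + 0.13·48) = 13800/203 ≈ 67.980
Retention S: 1000/CN − 10 with CN=67.980 → S = 325/69 ≈ 4.710 in
Ia = 0.2S: 0.2·4.710 = 0.942 in (exactly 65/69)
Excess rainfall: 7.160 − 0.942 = 6.218 in; P > Ia so Q > 0
Q = (10726/1725)²/((10726/1725) + 325/69) = (115047076/2975625)/(18851/1725) = 115047076/32517975 in ≈ 3.538 in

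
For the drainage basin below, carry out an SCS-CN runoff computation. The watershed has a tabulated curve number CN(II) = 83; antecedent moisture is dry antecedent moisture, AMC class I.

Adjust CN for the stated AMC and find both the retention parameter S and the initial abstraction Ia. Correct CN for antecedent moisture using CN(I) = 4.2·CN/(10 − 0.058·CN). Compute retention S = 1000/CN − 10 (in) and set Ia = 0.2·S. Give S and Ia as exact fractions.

S = 8500/1743 in ≈ 4.877 in; Ia = 1700/1743 in ≈ 0.975 in

Adjust CN=83 to AMC I: 4.2·83/(10 − 0.058·83) → (1743/5) ÷ (2593/500) = 174300/2593 ≈ 67.219
Max retention: S = 1000/(174300/2593) − 10 = 8500/1743 in (≈ 4.877 in)
Ia = 0.2·(8500/1743) = 1700/1743 in ≈ 0.975 in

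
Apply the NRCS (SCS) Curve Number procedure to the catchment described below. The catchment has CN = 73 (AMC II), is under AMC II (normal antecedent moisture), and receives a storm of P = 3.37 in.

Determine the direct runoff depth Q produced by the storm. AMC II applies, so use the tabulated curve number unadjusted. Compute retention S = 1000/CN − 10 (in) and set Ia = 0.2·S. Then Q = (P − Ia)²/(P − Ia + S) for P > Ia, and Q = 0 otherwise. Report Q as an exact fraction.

Q = 368678401/337267300 in ≈ 1.093 in

AMC II — tabulated CN = 73 applies directly.
Max retention: S = 1000/73 − 10 = 270/73 in (≈ 3.699 in)
Ia = 0.2S: 0.2·3.699 = 0.740 in (exactly 54/73)
Since P=3.370 > Ia=0.740: effective rainfall P−Ia = 19201/7300 in
Runoff Q = (P−Ia)²/(P−Ia+S) = (2.630)²/(2.630+3.699) = 368678401/337267300 ≈ 1.093 in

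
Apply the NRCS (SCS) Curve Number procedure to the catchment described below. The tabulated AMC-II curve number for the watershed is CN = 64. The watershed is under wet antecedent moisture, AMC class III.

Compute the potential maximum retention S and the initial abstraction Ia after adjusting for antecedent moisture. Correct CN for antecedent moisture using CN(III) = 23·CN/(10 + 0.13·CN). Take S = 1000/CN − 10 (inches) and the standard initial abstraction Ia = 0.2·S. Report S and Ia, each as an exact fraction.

Adjust CN=64 to AMC III: 23·64/(10 + 0.13·64) → 1472 ÷ (458/25) = 18400/229 ≈ 80.349
S = 1000/(18400/229) − 10 = 225/92 in ≈ 2.446 in
Initial abstraction Ia = S/5 = (225/92)/5 = 45/92 ≈ 0.489 in

S = 225/92 in ≈ 2.446 in; Ia = 45/92 in ≈ 0.489 in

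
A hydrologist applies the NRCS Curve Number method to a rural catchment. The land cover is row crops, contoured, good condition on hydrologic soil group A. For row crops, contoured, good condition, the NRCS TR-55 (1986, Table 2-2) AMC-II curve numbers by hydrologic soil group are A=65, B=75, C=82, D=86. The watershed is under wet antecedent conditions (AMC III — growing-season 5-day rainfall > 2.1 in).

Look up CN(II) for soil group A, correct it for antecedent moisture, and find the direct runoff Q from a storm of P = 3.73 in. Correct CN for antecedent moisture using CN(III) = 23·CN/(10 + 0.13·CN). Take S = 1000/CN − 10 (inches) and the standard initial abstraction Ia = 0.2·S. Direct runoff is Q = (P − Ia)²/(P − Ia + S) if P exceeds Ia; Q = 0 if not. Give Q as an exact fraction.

Q = 9511515729/5009057300 in ≈ 1.899 in

NRCS table: row crops, contoured, good condition, soil group A → CN(II) = 65
Wet (AMC III): CN(III) = 23·65/(10 + 0.13·65) = 1495/(369/20) = 29900/369 ≈ 81.030
Retention S: 1000/CN − 10 with CN=81.030 → S = 700/299 ≈ 2.341 in
Ia = 0.2·(700/299) = 140/299 in ≈ 0.468 in
P − Ia = 3.730 − 0.468 = 97527/29900 ≈ 3.262 in (> 0, runoff occurs)
Runoff Q = (P−Ia)²/(P−Ia+S) = (3.262)²/(3.262+2.341) = 9511515729/5009057300 ≈ 1.899 in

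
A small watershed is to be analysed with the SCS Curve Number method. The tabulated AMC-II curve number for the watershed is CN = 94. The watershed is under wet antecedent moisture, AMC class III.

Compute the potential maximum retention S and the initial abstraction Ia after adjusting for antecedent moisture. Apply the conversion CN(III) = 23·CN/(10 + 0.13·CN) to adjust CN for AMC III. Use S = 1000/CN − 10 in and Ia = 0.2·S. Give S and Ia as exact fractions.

S = 300/1081 in ≈ 0.278 in; Ia = 60/1081 in ≈ 0.056 in

Wet (AMC III): CN(III) = 23·94/(10 + 0.13·94) = 2162/(1111/50) = 108100/1111 ≈ 97.300
Retention S: 1000/CN − 10 with CN=97.300 → S = 300/1081 ≈ 0.278 in
Ia = 0.2S: 0.2·0.278 = 0.056 in (exactly 60/1081)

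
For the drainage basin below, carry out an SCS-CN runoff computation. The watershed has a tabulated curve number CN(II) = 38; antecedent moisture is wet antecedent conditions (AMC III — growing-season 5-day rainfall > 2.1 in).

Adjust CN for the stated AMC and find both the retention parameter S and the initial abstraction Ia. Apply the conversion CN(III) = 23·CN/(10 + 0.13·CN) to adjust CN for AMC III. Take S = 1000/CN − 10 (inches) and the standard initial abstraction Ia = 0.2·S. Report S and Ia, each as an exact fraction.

S = 3100/437 in ≈ 7.094 in; Ia = 620/437 in ≈ 1.419 in

CN(III) from CN(II)=38: (23·38)/(10 + 0.13·38) = 43700/747 ≈ 58.501
Retention S: 1000/CN − 10 with CN=58.501 → S = 3100/437 ≈ 7.094 in
Ia = 0.2·(3100/437) = 620/437 in ≈ 1.419 in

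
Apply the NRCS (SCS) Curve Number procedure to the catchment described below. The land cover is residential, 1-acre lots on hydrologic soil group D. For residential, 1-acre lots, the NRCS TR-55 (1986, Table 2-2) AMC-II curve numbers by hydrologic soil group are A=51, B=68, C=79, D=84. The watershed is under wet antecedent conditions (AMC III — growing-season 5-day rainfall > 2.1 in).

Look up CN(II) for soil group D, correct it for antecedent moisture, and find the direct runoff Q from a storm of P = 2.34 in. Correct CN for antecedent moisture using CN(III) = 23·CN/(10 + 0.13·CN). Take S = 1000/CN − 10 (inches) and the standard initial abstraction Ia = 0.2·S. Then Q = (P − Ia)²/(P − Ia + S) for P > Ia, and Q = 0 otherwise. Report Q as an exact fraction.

Q = 2757405121/1751140650 in ≈ 1.575 in

NRCS table: residential, 1-acre lots, soil group D → CN(II) = 84
Adjust CN=84 to AMC III: 23·84/(10 + 0.13·84) → 1932 ÷ (523/25) = 48300/523 ≈ 92.352
Max retention: S = 1000/(48300/523) − 10 = 400/483 in (≈ 0.828 in)
Ia = 0.2S: 0.2·0.828 = 0.166 in (exactly 80/483)
Excess rainfall: 2.340 − 0.166 = 2.174 in; P > Ia so Q > 0
Runoff Q = (P−Ia)²/(P−Ia+S) = (2.174)²/(2.174+0.828) = 2757405121/1751140650 ≈ 1.575 in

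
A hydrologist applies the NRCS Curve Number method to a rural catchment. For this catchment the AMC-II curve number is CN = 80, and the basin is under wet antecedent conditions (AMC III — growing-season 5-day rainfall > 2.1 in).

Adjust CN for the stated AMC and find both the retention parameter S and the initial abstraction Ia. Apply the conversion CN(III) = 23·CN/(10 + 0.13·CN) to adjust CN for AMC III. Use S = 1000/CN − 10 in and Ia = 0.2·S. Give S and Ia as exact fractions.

CN(III) from CN(II)=80: (23·80)/(10 + 0.13·80) = 4600/51 ≈ 90.196
Retention S: 1000/CN − 10 with CN=90.196 → S = 25/23 ≈ 1.087 in
Ia = 0.2·(25/23) = 5/23 in ≈ 0.217 in

S = 25/23 in ≈ 1.087 in; Ia = 5/23 in ≈ 0.217 in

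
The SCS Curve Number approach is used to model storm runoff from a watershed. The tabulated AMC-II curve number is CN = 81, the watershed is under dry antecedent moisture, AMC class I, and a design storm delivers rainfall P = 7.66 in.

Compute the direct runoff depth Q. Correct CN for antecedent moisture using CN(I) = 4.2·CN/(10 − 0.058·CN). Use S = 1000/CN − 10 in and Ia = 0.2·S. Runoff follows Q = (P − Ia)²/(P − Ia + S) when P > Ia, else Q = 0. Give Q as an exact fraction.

Q = 309673329289/87727629150 in ≈ 3.530 in

Adjust CN=81 to AMC I: 4.2·81/(10 − 0.058·81) → (1701/5) ÷ (2651/500) = 170100/2651 ≈ 64.164
Retention S: 1000/CN − 10 with CN=64.164 → S = 9500/1701 ≈ 5.585 in
Initial abstraction Ia = S/5 = (9500/1701)/5 = 1900/1701 ≈ 1.117 in
P − Ia = 7.660 − 1.117 = 556483/85050 ≈ 6.543 in (> 0, runoff occurs)
Q = (556483/85050)²/((556483/85050) + 9500/1701) = (309673329289/7233502500)/(1031483/85050) = 309673329289/87727629150 in ≈ 3.530 in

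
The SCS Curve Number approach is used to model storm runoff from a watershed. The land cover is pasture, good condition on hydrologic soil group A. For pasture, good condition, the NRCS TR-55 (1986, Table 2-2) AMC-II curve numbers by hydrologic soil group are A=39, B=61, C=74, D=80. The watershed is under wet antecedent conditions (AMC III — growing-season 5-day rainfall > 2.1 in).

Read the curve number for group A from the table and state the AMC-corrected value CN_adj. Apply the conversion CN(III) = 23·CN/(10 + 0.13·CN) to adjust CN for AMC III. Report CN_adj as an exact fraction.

NRCS table: pasture, good condition, soil group A → CN(II) = 39
CN(III) from CN(II)=39: (23·39)/(10 + 0.13·39) = 89700/1507 ≈ 59.522

CN_adj = 89700/1507 ≈ 59.522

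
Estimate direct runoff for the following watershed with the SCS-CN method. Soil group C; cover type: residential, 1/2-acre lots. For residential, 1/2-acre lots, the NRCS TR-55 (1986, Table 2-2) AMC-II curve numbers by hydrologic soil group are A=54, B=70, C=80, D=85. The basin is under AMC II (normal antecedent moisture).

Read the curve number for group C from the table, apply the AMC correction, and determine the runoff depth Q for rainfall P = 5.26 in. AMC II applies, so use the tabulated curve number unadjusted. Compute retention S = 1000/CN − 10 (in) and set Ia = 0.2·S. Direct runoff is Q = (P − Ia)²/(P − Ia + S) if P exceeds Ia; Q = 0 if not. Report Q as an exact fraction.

Q = 28322/9075 in ≈ 3.121 in

NRCS table: residential, 1/2-acre lots, soil group C → CN(II) = 80
CN(II) = 80; AMC II needs no correction.
Max retention: S = 1000/80 − 10 = 5/2 in (≈ 2.500 in)
Ia = 0.2S: 0.2·2.500 = 0.500 in (exactly 1/2)
Since P=5.260 > Ia=0.500: effective rainfall P−Ia = 119/25 in
Q: (119/25)² ÷ (363/50) = 28322/9075 in (≈ 3.121 in)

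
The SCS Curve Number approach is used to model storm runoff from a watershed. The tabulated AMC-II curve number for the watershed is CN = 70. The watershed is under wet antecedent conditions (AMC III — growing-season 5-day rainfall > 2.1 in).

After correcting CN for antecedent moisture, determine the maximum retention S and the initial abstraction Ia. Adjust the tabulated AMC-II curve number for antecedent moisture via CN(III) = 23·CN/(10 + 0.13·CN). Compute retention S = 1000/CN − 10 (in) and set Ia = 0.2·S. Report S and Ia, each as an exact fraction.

S = 300/161 in ≈ 1.863 in; Ia = 60/161 in ≈ 0.373 in

CN(III) from CN(II)=70: (23·70)/(10 + 0.13·70) = 16100/191 ≈ 84.293
Retention S: 1000/CN − 10 with CN=84.293 → S = 300/161 ≈ 1.863 in
Ia = 0.2·(300/161) = 60/161 in ≈ 0.373 in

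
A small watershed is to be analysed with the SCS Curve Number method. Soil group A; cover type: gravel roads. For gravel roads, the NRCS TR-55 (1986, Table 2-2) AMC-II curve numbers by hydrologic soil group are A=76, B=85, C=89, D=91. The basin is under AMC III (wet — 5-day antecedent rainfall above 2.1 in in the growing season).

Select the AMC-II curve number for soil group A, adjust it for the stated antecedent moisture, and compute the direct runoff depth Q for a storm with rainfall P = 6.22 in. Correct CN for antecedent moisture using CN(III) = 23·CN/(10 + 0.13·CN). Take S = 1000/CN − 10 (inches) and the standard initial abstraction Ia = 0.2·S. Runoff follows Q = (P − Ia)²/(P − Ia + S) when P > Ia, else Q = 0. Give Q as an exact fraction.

NRCS table: gravel roads, soil group A → CN(II) = 76
CN(III) from CN(II)=76: (23·76)/(10 + 0.13·76) = 43700/497 ≈ 87.928
Retention S: 1000/CN − 10 with CN=87.928 → S = 600/437 ≈ 1.373 in
Initial abstraction Ia = S/5 = (600/437)/5 = 120/437 ≈ 0.275 in
P − Ia = 6.220 − 0.275 = 129907/21850 ≈ 5.945 in (> 0, runoff occurs)
Runoff Q = (P−Ia)²/(P−Ia+S) = (5.945)²/(5.945+1.373) = 16875828649/3493967950 ≈ 4.830 in

Q = 16875828649/3493967950 in ≈ 4.830 in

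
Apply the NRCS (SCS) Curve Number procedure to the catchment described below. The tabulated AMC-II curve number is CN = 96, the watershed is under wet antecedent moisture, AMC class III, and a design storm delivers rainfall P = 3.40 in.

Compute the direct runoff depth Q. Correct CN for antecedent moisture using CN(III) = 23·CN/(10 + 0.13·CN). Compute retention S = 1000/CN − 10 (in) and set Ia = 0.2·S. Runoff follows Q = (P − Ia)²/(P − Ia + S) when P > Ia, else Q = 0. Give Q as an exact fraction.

Q = 5387041/1687740 in ≈ 3.192 in

CN(III) from CN(II)=96: (23·96)/(10 + 0.13·96) = 27600/281 ≈ 98.221
Retention S: 1000/CN − 10 with CN=98.221 → S = 25/138 ≈ 0.181 in
Ia = 0.2·(25/138) = 5/138 in ≈ 0.036 in
P − Ia = 3.400 − 0.036 = 2321/690 ≈ 3.364 in (> 0, runoff occurs)
Runoff Q = (P−Ia)²/(P−Ia+S) = (3.364)²/(3.364+0.181) = 5387041/1687740 ≈ 3.192 in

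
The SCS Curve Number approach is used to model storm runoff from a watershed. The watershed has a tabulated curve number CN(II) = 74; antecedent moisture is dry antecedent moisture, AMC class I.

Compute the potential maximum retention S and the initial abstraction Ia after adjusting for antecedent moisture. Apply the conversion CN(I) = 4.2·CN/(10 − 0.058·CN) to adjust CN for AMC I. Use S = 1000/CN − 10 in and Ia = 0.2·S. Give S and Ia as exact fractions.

S = 6500/777 in ≈ 8.366 in; Ia = 1300/777 in ≈ 1.673 in

Adjust CN=74 to AMC I: 4.2·74/(10 − 0.058·74) → (1554/5) ÷ (1427/250) = 77700/1427 ≈ 54.450
S = 1000/(77700/1427) − 10 = 6500/777 in ≈ 8.366 in
Ia = 0.2S: 0.2·8.366 = 1.673 in (exactly 1300/777)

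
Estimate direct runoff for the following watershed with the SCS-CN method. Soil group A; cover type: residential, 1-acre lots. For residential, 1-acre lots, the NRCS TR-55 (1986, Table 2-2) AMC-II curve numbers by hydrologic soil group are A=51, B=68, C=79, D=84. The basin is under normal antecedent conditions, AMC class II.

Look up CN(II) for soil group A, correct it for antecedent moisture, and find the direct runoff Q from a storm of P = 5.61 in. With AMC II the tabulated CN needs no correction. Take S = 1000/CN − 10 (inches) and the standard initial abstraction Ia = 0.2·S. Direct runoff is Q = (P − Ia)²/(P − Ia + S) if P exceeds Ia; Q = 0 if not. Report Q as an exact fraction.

NRCS table: residential, 1-acre lots, soil group A → CN(II) = 51
Average conditions: CN = 51 (no AMC adjustment).
Max retention: S = 1000/51 − 10 = 490/51 in (≈ 9.608 in)
Ia = 0.2S: 0.2·9.608 = 1.922 in (exactly 98/51)
Excess rainfall: 5.610 − 1.922 = 3.688 in; P > Ia so Q > 0
Runoff Q = (P−Ia)²/(P−Ia+S) = (3.688)²/(3.688+9.608) = 353853721/345836100 ≈ 1.023 in

Q = 353853721/345836100 in ≈ 1.023 in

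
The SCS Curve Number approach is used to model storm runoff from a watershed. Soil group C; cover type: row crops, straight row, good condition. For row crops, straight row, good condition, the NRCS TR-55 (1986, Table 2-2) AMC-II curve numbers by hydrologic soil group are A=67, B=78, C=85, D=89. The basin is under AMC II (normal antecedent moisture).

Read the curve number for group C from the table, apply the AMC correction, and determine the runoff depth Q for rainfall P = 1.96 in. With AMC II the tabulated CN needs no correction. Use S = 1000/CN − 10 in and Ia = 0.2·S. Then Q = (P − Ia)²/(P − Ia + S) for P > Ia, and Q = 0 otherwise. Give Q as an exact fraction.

Q = 466489/609025 in ≈ 0.766 in

NRCS table: row crops, straight row, good condition, soil group C → CN(II) = 85
CN(II) = 85; AMC II needs no correction.
Retention S: 1000/CN − 10 with CN=85.000 → S = 30/17 ≈ 1.765 in
Ia = 0.2·(30/17) = 6/17 in ≈ 0.353 in
Since P=1.960 > Ia=0.353: effective rainfall P−Ia = 683/425 in
Q = (683/425)²/((683/425) + 30/17) = (466489/180625)/(1433/425) = 466489/609025 in ≈ 0.766 in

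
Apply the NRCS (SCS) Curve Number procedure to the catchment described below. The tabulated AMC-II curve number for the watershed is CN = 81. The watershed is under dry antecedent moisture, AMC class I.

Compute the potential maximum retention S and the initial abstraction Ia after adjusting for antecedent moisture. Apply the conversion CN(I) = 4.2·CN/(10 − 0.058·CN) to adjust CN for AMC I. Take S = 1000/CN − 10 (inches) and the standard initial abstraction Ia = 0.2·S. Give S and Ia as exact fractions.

Adjust CN=81 to AMC I: 4.2·81/(10 − 0.058·81) → (1701/5) ÷ (2651/500) = 170100/2651 ≈ 64.164
S = 1000/(170100/2651) − 10 = 9500/1701 in ≈ 5.585 in
Ia = 0.2·(9500/1701) = 1900/1701 in ≈ 1.117 in

S = 9500/1701 in ≈ 5.585 in; Ia = 1900/1701 in ≈ 1.117 in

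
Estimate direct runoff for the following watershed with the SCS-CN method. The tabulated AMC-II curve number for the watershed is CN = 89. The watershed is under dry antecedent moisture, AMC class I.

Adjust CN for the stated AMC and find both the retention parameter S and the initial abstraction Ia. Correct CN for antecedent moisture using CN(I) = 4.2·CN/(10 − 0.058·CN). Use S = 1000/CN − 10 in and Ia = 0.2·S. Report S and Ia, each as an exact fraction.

CN(I) from CN(II)=89: (4.2·89)/(10 − 0.058·89) = 186900/2419 ≈ 77.263
Max retention: S = 1000/(186900/2419) − 10 = 5500/1869 in (≈ 2.943 in)
Ia = 0.2·(5500/1869) = 1100/1869 in ≈ 0.589 in

S = 5500/1869 in ≈ 2.943 in; Ia = 1100/1869 in ≈ 0.589 in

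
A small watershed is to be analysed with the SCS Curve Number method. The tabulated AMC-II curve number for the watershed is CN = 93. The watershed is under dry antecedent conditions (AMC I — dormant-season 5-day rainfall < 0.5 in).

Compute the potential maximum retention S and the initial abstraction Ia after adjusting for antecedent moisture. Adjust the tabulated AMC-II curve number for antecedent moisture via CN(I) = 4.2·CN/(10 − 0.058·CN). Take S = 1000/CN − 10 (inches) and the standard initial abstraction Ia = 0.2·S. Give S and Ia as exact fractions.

CN(I) from CN(II)=93: (4.2·93)/(10 − 0.058·93) = 27900/329 ≈ 84.802
S = 1000/(27900/329) − 10 = 500/279 in ≈ 1.792 in
Ia = 0.2·(500/279) = 100/279 in ≈ 0.358 in

S = 500/279 in ≈ 1.792 in; Ia = 100/279 in ≈ 0.358 in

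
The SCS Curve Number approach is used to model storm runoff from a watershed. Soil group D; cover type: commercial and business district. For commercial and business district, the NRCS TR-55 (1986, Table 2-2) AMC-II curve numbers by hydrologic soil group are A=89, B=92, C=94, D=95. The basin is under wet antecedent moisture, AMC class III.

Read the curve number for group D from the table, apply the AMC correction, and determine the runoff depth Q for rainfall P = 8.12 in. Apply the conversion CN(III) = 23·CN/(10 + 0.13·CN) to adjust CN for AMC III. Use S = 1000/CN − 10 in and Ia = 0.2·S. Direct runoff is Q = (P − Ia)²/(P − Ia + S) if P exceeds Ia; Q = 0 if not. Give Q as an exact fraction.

NRCS table: commercial and business district, soil group D → CN(II) = 95
Wet (AMC III): CN(III) = 23·95/(10 + 0.13·95) = 2185/(447/20) = 43700/447 ≈ 97.763
Retention S: 1000/CN − 10 with CN=97.763 → S = 100/437 ≈ 0.229 in
Ia = 0.2·(100/437) = 20/437 in ≈ 0.046 in
Excess rainfall: 8.120 − 0.046 = 8.074 in; P > Ia so Q > 0
Q: (88211/10925)² ÷ (90711/10925) = 7781180521/991017675 in (≈ 7.852 in)

Q = 7781180521/991017675 in ≈ 7.852 in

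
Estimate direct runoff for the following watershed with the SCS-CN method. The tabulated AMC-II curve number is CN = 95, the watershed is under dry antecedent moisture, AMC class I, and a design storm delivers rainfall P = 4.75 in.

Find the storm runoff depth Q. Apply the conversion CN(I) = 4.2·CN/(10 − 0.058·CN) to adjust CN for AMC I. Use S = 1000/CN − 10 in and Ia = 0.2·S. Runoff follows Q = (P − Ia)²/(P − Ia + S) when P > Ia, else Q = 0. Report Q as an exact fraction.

CN(I) from CN(II)=95: (4.2·95)/(10 − 0.058·95) = 39900/449 ≈ 88.864
Retention S: 1000/CN − 10 with CN=88.864 → S = 500/399 ≈ 1.253 in
Ia = 0.2S: 0.2·1.253 = 0.251 in (exactly 100/399)
Excess rainfall: 4.750 − 0.251 = 4.499 in; P > Ia so Q > 0
Q: (7181/1596)² ÷ (9181/1596) = 51566761/14652876 in (≈ 3.519 in)

Q = 51566761/14652876 in ≈ 3.519 in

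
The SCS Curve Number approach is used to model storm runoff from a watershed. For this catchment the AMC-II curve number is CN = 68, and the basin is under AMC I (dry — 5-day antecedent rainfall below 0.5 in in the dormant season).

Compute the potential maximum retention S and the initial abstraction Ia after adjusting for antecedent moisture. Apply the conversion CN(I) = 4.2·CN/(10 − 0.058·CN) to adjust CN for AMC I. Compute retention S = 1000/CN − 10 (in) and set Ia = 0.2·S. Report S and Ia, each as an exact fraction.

S = 4000/357 in ≈ 11.204 in; Ia = 800/357 in ≈ 2.241 in

Dry (AMC I): CN(I) = 4.2·68/(10 − 0.058·68) = (1428/5)/(757/125) = 35700/757 ≈ 47.160
Retention S: 1000/CN − 10 with CN=47.160 → S = 4000/357 ≈ 11.204 in
Ia = 0.2·(4000/357) = 800/357 in ≈ 2.241 in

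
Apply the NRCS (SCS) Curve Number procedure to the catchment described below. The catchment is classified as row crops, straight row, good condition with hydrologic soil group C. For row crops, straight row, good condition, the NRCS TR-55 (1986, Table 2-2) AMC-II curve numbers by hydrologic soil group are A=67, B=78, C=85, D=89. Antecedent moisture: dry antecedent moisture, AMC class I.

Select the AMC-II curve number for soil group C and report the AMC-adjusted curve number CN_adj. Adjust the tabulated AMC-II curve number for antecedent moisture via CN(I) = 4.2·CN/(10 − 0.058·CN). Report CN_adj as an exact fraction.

CN_adj = 11900/169 ≈ 70.414

NRCS table: row crops, straight row, good condition, soil group C → CN(II) = 85
CN(I) from CN(II)=85: (4.2·85)/(10 − 0.058·85) = 11900/169 ≈ 70.414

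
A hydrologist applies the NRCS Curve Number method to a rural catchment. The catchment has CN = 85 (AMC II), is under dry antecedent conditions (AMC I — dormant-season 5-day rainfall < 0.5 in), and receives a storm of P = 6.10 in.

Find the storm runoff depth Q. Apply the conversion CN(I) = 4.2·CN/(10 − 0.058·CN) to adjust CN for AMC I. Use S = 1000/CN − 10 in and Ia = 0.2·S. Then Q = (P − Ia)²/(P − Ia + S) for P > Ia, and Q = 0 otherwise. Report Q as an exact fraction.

CN(I) from CN(II)=85: (4.2·85)/(10 − 0.058·85) = 11900/169 ≈ 70.414
Retention S: 1000/CN − 10 with CN=70.414 → S = 500/119 ≈ 4.202 in
Ia = 0.2S: 0.2·4.202 = 0.840 in (exactly 100/119)
Excess rainfall: 6.100 − 0.840 = 5.260 in; P > Ia so Q > 0
Q = (6259/1190)²/((6259/1190) + 500/119) = (39175081/1416100)/(11259/1190) = 39175081/13398210 in ≈ 2.924 in

Q = 39175081/13398210 in ≈ 2.924 in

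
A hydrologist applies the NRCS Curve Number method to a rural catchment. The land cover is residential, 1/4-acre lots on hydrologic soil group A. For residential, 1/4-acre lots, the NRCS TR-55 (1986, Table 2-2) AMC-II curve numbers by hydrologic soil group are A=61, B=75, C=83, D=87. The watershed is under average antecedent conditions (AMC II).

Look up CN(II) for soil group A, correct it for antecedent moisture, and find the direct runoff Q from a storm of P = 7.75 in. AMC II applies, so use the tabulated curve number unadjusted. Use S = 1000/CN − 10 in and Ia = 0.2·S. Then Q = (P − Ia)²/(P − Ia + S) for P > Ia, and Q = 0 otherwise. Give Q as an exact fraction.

NRCS table: residential, 1/4-acre lots, soil group A → CN(II) = 61
Average conditions: CN = 61 (no AMC adjustment).
Retention S: 1000/CN − 10 with CN=61.000 → S = 390/61 ≈ 6.393 in
Ia = 0.2·(390/61) = 78/61 in ≈ 1.279 in
P − Ia = 7.750 − 1.279 = 1579/244 ≈ 6.471 in (> 0, runoff occurs)
Q: (1579/244)² ÷ (3139/244) = 2493241/765916 in (≈ 3.255 in)

Q = 2493241/765916 in ≈ 3.255 in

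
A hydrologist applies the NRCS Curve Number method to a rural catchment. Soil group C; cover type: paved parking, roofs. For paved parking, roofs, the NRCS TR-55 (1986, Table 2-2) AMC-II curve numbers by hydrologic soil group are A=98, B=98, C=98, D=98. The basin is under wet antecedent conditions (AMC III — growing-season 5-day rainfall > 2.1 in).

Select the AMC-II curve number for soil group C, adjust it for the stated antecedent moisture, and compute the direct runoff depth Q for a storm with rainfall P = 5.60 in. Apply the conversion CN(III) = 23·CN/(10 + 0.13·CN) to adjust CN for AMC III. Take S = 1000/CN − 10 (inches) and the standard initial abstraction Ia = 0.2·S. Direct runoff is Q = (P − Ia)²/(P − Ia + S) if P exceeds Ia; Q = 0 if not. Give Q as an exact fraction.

Q = 247369984/45018015 in ≈ 5.495 in

NRCS table: paved parking, roofs, soil group C → CN(II) = 98
Adjust CN=98 to AMC III: 23·98/(10 + 0.13·98) → 2254 ÷ (1137/50) = 112700/1137 ≈ 99.120
Retention S: 1000/CN − 10 with CN=99.120 → S = 100/1127 ≈ 0.089 in
Ia = 0.2S: 0.2·0.089 = 0.018 in (exactly 20/1127)
Since P=5.600 > Ia=0.018: effective rainfall P−Ia = 31456/5635 in
Q = (31456/5635)²/((31456/5635) + 100/1127) = (989479936/31753225)/(31956/5635) = 247369984/45018015 in ≈ 5.495 in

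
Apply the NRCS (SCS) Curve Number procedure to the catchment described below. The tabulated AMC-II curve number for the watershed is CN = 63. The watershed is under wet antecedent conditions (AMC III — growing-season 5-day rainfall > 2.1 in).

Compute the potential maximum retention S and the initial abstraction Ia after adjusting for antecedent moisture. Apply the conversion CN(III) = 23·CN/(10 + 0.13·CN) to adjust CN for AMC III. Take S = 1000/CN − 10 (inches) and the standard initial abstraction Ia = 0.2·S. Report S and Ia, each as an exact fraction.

Wet (AMC III): CN(III) = 23·63/(10 + 0.13·63) = 1449/(1819/100) = 144900/1819 ≈ 79.659
Max retention: S = 1000/(144900/1819) − 10 = 3700/1449 in (≈ 2.553 in)
Ia = 0.2·(3700/1449) = 740/1449 in ≈ 0.511 in

S = 3700/1449 in ≈ 2.553 in; Ia = 740/1449 in ≈ 0.511 in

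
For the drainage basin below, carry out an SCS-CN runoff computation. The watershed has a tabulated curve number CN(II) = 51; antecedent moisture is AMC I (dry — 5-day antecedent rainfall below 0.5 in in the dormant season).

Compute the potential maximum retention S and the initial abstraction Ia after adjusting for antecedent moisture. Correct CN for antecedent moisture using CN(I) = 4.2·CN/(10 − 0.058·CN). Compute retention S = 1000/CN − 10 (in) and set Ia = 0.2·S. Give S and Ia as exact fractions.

S = 3500/153 in ≈ 22.876 in; Ia = 700/153 in ≈ 4.575 in

Adjust CN=51 to AMC I: 4.2·51/(10 − 0.058·51) → (1071/5) ÷ (3521/500) = 15300/503 ≈ 30.417
Retention S: 1000/CN − 10 with CN=30.417 → S = 3500/153 ≈ 22.876 in
Ia = 0.2S: 0.2·22.876 = 4.575 in (exactly 700/153)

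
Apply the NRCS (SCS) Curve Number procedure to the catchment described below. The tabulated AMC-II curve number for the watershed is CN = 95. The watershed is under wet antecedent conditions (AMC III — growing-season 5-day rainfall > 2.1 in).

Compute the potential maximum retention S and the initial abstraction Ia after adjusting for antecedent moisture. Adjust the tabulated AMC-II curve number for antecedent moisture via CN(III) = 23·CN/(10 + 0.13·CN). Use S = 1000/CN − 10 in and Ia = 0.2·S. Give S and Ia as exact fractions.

Adjust CN=95 to AMC III: 23·95/(10 + 0.13·95) → 2185 ÷ (447/20) = 43700/447 ≈ 97.763
S = 1000/(43700/447) − 10 = 100/437 in ≈ 0.229 in
Ia = 0.2·(100/437) = 20/437 in ≈ 0.046 in

S = 100/437 in ≈ 0.229 in; Ia = 20/437 in ≈ 0.046 in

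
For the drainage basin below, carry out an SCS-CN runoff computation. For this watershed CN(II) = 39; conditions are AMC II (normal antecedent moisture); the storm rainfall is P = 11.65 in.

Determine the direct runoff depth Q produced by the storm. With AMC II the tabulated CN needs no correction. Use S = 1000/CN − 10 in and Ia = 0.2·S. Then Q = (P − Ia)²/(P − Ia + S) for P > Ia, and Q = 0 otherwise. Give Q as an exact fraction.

Q = 44182609/14700660 in ≈ 3.005 in

Average conditions: CN = 39 (no AMC adjustment).
Retention S: 1000/CN − 10 with CN=39.000 → S = 610/39 ≈ 15.641 in
Ia = 0.2S: 0.2·15.641 = 3.128 in (exactly 122/39)
Since P=11.650 > Ia=3.128: effective rainfall P−Ia = 6647/780 in
Q: (6647/780)² ÷ (18847/780) = 44182609/14700660 in (≈ 3.005 in)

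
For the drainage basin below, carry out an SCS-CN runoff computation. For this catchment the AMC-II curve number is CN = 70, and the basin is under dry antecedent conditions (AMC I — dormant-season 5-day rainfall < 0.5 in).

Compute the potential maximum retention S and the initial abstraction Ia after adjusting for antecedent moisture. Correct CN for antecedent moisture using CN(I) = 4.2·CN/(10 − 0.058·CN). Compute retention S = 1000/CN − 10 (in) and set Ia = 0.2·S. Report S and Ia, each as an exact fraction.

S = 500/49 in ≈ 10.204 in; Ia = 100/49 in ≈ 2.041 in

CN(I) from CN(II)=70: (4.2·70)/(10 − 0.058·70) = 4900/99 ≈ 49.495
Retention S: 1000/CN − 10 with CN=49.495 → S = 500/49 ≈ 10.204 in
Ia = 0.2S: 0.2·10.204 = 2.041 in (exactly 100/49)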